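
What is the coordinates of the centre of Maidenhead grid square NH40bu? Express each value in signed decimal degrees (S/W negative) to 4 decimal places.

-19.1458, 88.1250

Field N=13, H=7: +13·20° lon, +7·10° lat → SW at lon 80°, lat -20°.
Square 4, 0: +4·2° lon, +0·1° lat → SW at lon 88°, lat -20°.
Subsquare b=1, u=20: +1·0.0833333° lon, +20·0.0416667° lat → SW at lon 88.0833°, lat -19.1667°.
Cell spans 0.0833333° lon × 0.0416667° lat. Centre is SW corner plus half of each.
latitude -19.1458, longitude 88.1250.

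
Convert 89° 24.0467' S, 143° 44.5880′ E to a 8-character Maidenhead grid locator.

QA10uo93

Shift to the Maidenhead origin (180°W, 90°S): lon 323.74313, lat 0.59922.
Field: 323.74313/20 → 16 → Q, 0.59922/10 → 0 → A; chars QA.
Square: 3.74313/2 → 1, 0.59922/1 → 0; chars 10.
Subsquare: 1.74313/0.0833333 → 20 → u, 0.59922/0.0416667 → 14 → o; chars uo.
Extended square: 0.07647/0.00833333 → 9, 0.01589/0.00416667 → 3; chars 93.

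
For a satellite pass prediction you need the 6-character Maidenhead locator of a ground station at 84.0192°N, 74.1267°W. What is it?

Offset from 180°W / 90°S: lon 105.8733°, lat 174.0192°.
Field (20°×10°, letters A–R): 105.8733/20 → 5 → F, 174.0192/10 → 17 → R; chars FR.
Square (2°×1°, digits 0–9): 5.8733/2 → 2, 4.0192/1 → 4; chars 24.
Subsquare (5′×2.5′, letters a–x): 1.8733/0.0833333 → 22 → w, 0.0192/0.0416667 → 0 → a; chars wa.

FR24wa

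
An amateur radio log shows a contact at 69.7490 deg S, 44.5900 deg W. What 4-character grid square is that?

Add 180° to longitude and 90° to latitude: 135.41, 20.25.
Field (20°×10°, letters A–R): 135.41/20 → 6 → G, 20.25/10 → 2 → C; chars GC.
Square (2°×1°, digits 0–9): 15.41/2 → 7, 0.25/1 → 0; chars 70.

GC70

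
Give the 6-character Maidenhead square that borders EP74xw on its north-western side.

EP74wx

Longitude subsquare x = 23; −1 → 22 = w.
Latitude subsquare w = 22; +1 → 23 = x.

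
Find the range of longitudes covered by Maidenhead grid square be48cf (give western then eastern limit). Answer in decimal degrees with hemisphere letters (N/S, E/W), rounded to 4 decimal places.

Field B=1, E=4: +1·20° lon, +4·10° lat → SW at lon -160°, lat -50°.
Square 4, 8: +4·2° lon, +8·1° lat → SW at lon -152°, lat -42°.
Subsquare c=2, f=5: +2·0.0833333° lon, +5·0.0416667° lat → SW at lon -151.833°, lat -41.7917°.
Cell spans 0.0833333° lon × 0.0416667° lat.
west 151.8333° W, east 151.7500° W.

151.8333° W, 151.7500° W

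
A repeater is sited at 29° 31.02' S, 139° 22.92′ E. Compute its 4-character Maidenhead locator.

Add 180° to longitude and 90° to latitude: 319.38, 60.48.
Field: lon ⌊319.38/20⌋ = 15 → P; lat ⌊60.48/10⌋ = 6 → G.
Square: lon ⌊19.38/2⌋ = 9; lat ⌊0.48/1⌋ = 0.

PG90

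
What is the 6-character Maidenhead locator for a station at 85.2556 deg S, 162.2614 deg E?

RA14dr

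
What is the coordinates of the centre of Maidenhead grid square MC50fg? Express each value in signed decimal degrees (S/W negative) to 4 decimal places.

-69.7292, 70.4583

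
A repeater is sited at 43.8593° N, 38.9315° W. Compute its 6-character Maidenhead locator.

HN03mu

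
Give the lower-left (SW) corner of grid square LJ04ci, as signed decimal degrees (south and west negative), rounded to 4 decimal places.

Field L=11, J=9: +11·20° lon, +9·10° lat → SW at lon 40°, lat 0°.
Square 0, 4: +0·2° lon, +4·1° lat → SW at lon 40°, lat 4°.
Subsquare c=2, i=8: +2·0.0833333° lon, +8·0.0416667° lat → SW at lon 40.1667°, lat 4.33333°.
latitude 4.3333, longitude 40.1667.

4.3333, 40.1667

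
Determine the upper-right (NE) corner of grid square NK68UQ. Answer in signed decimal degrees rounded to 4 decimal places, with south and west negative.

18.7083, 93.7500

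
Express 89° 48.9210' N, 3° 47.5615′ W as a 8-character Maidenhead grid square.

IR89ct45

Shift to the Maidenhead origin (180°W, 90°S): lon 176.20731, lat 179.81535.
Field: lon ⌊176.20731/20⌋ = 8 → I; lat ⌊179.81535/10⌋ = 17 → R.
Square: lon ⌊16.20731/2⌋ = 8; lat ⌊9.81535/1⌋ = 9.
Subsquare: lon ⌊0.20731/0.0833333⌋ = 2 → c; lat ⌊0.81535/0.0416667⌋ = 19 → t.
Extended square: lon ⌊0.04064/0.00833333⌋ = 4; lat ⌊0.02368/0.00416667⌋ = 5.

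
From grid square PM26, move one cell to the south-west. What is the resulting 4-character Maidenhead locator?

Longitude square 2; −1 → 1.
Latitude square 6; −1 → 5.

PM15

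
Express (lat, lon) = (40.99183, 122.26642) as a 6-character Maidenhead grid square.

PN10dx

Offset from 180°W / 90°S: lon 302.2664°, lat 130.9918°.
Field (20°×10°, letters A–R): lon ⌊302.2664/20⌋ = 15 → P; lat ⌊130.9918/10⌋ = 13 → N.
Square (2°×1°, digits 0–9): lon ⌊2.2664/2⌋ = 1; lat ⌊0.9918/1⌋ = 0.
Subsquare (5′×2.5′, letters a–x): lon ⌊0.2664/0.0833333⌋ = 3 → d; lat ⌊0.9918/0.0416667⌋ = 23 → x.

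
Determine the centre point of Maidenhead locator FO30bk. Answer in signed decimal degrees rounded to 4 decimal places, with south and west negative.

Field F=5, O=14: +5·20° lon, +14·10° lat → SW at lon -80°, lat 50°.
Square 3, 0: +3·2° lon, +0·1° lat → SW at lon -74°, lat 50°.
Subsquare b=1, k=10: +1·0.0833333° lon, +10·0.0416667° lat → SW at lon -73.9167°, lat 50.4167°.
Cell spans 0.0833333° lon × 0.0416667° lat. Centre is SW corner plus half of each.
latitude 50.4375, longitude -73.8750.

50.4375, -73.8750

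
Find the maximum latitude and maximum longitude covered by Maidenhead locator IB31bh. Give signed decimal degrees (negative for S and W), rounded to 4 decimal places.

Field I=8, B=1: +8·20° lon, +1·10° lat → SW at lon -20°, lat -80°.
Square 3, 1: +3·2° lon, +1·1° lat → SW at lon -14°, lat -79°.
Subsquare b=1, h=7: +1·0.0833333° lon, +7·0.0416667° lat → SW at lon -13.9167°, lat -78.7083°.
Cell spans 0.0833333° lon × 0.0416667° lat. NE corner is SW corner plus one full cell.
latitude -78.6667, longitude -13.8333.

-78.6667, -13.8333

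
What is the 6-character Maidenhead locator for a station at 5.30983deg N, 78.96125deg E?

MJ95lh

Add 180° to longitude and 90° to latitude: 258.9613, 95.3098.
Field: 258.9613/20 → 12 → M, 95.3098/10 → 9 → J; chars MJ.
Square: 18.9613/2 → 9, 5.3098/1 → 5; chars 95.
Subsquare: 0.9613/0.0833333 → 11 → l, 0.3098/0.0416667 → 7 → h; chars lh.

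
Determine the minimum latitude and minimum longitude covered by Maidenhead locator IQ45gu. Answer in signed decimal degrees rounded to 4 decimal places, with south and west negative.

75.8333, -11.5000

Field I=8, Q=16: +8·20° lon, +16·10° lat → SW at lon -20°, lat 70°.
Square 4, 5: +4·2° lon, +5·1° lat → SW at lon -12°, lat 75°.
Subsquare g=6, u=20: +6·0.0833333° lon, +20·0.0416667° lat → SW at lon -11.5°, lat 75.8333°.
latitude 75.8333, longitude -11.5000.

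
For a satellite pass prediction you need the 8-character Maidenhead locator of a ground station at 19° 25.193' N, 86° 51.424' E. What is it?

Add 180° to longitude and 90° to latitude: 266.85707, 109.41988.
Field: lon ⌊266.85707/20⌋ = 13 → N; lat ⌊109.41988/10⌋ = 10 → K.
Square: lon ⌊6.85707/2⌋ = 3; lat ⌊9.41988/1⌋ = 9.
Subsquare: lon ⌊0.85707/0.0833333⌋ = 10 → k; lat ⌊0.41988/0.0416667⌋ = 10 → k.
Extended square: lon ⌊0.02373/0.00833333⌋ = 2; lat ⌊0.00322/0.00416667⌋ = 0.

NK39kk20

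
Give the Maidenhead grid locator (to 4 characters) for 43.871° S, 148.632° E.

QE46

Add 180° to longitude and 90° to latitude: 328.63, 46.13.
Field (20°×10°, letters A–R): 328.63/20 → 16 → Q, 46.13/10 → 4 → E; chars QE.
Square (2°×1°, digits 0–9): 8.63/2 → 4, 6.13/1 → 6; chars 46.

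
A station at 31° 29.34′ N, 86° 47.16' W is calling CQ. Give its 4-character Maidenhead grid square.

EM61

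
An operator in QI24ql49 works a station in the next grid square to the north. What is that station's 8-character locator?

Latitude extended square 9; +1 → 10, wraps to 0, carry into subsquare.
Latitude subsquare l = 11; +1 → 12 = m.
The longitude characters are unchanged.

QI24qm40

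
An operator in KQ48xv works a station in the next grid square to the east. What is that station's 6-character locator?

Longitude subsquare x = 23; +1 → 24, wraps to 0 = a, carry into square.
Longitude square 4; +1 → 5.
The latitude characters are unchanged.

KQ58av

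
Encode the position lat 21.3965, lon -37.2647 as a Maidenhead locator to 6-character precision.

Shift to the Maidenhead origin (180°W, 90°S): lon 142.7353, lat 111.3965.
Field: lon ⌊142.7353/20⌋ = 7 → H; lat ⌊111.3965/10⌋ = 11 → L.
Square: lon ⌊2.7353/2⌋ = 1; lat ⌊1.3965/1⌋ = 1.
Subsquare: lon ⌊0.7353/0.0833333⌋ = 8 → i; lat ⌊0.3965/0.0416667⌋ = 9 → j.

HL11ij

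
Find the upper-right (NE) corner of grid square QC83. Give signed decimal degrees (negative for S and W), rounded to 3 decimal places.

-66.000, 158.000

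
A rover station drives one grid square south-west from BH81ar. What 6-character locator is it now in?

BH71xq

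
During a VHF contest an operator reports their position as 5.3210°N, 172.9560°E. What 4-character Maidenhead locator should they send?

Shift to the Maidenhead origin (180°W, 90°S): lon 352.96, lat 95.32.
Field (20°×10°, letters A–R): lon ⌊352.96/20⌋ = 17 → R; lat ⌊95.32/10⌋ = 9 → J.
Square (2°×1°, digits 0–9): lon ⌊12.96/2⌋ = 6; lat ⌊5.32/1⌋ = 5.

RJ65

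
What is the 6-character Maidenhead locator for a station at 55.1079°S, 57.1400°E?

Add 180° to longitude and 90° to latitude: 237.1400, 34.8921.
Field: 237.1400/20 → 11 → L, 34.8921/10 → 3 → D; chars LD.
Square: 17.1400/2 → 8, 4.8921/1 → 4; chars 84.
Subsquare: 1.1400/0.0833333 → 13 → n, 0.8921/0.0416667 → 21 → v; chars nv.

LD84nv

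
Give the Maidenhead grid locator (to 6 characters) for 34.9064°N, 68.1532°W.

Add 180° to longitude and 90° to latitude: 111.8468, 124.9064.
Field: 111.8468/20 → 5 → F, 124.9064/10 → 12 → M; chars FM.
Square: 11.8468/2 → 5, 4.9064/1 → 4; chars 54.
Subsquare: 1.8468/0.0833333 → 22 → w, 0.9064/0.0416667 → 21 → v; chars wv.

FM54wv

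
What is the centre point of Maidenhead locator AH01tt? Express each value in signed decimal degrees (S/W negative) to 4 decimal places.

Field A=0, H=7: +0·20° lon, +7·10° lat → SW at lon -180°, lat -20°.
Square 0, 1: +0·2° lon, +1·1° lat → SW at lon -180°, lat -19°.
Subsquare t=19, t=19: +19·0.0833333° lon, +19·0.0416667° lat → SW at lon -178.417°, lat -18.2083°.
Cell spans 0.0833333° lon × 0.0416667° lat. Centre is SW corner plus half of each.
latitude -18.1875, longitude -178.3750.

-18.1875, -178.3750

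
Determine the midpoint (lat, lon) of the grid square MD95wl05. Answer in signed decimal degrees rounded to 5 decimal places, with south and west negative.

-54.51875, 79.83750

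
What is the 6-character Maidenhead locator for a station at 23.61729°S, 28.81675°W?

HG56oj

Shift to the Maidenhead origin (180°W, 90°S): lon 151.1832, lat 66.3827.
Field: lon ⌊151.1832/20⌋ = 7 → H; lat ⌊66.3827/10⌋ = 6 → G.
Square: lon ⌊11.1832/2⌋ = 5; lat ⌊6.3827/1⌋ = 6.
Subsquare: lon ⌊1.1832/0.0833333⌋ = 14 → o; lat ⌊0.3827/0.0416667⌋ = 9 → j.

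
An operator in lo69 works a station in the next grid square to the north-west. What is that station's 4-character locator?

LP50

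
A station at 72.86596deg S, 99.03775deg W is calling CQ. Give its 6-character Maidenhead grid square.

Shift to the Maidenhead origin (180°W, 90°S): lon 80.9622, lat 17.1340.
Field (20°×10°, letters A–R): 80.9622/20 → 4 → E, 17.1340/10 → 1 → B; chars EB.
Square (2°×1°, digits 0–9): 0.9622/2 → 0, 7.1340/1 → 7; chars 07.
Subsquare (5′×2.5′, letters a–x): 0.9622/0.0833333 → 11 → l, 0.1340/0.0416667 → 3 → d; chars ld.

EB07ld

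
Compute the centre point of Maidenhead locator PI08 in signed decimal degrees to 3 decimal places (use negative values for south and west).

-1.500, 121.000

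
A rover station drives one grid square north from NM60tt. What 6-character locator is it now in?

NM60tu

Latitude subsquare t = 19; +1 → 20 = u.
The longitude characters are unchanged.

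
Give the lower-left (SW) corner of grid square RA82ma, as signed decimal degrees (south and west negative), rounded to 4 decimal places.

-88.0000, 177.0000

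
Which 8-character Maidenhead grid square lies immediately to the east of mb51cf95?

MB51df05

Longitude extended square 9; +1 → 10, wraps to 0, carry into subsquare.
Longitude subsquare c = 2; +1 → 3 = d.
The latitude characters are unchanged.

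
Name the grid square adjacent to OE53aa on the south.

OE52ax

Latitude subsquare a = 0; −1 → -1, wraps to 23 = x, carry into square.
Latitude square 3; −1 → 2.
The longitude characters are unchanged.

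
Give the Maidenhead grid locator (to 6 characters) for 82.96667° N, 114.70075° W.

Offset from 180°W / 90°S: lon 65.2993°, lat 172.9667°.
Field: 65.2993/20 → 3 → D, 172.9667/10 → 17 → R; chars DR.
Square: 5.2993/2 → 2, 2.9667/1 → 2; chars 22.
Subsquare: 1.2993/0.0833333 → 15 → p, 0.9667/0.0416667 → 23 → x; chars px.

DR22px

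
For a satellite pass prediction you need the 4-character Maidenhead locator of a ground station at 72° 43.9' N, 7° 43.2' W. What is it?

Offset from 180°W / 90°S: lon 172.28°, lat 162.73°.
Field (20°×10°, letters A–R): lon ⌊172.28/20⌋ = 8 → I; lat ⌊162.73/10⌋ = 16 → Q.
Square (2°×1°, digits 0–9): lon ⌊12.28/2⌋ = 6; lat ⌊2.73/1⌋ = 2.

IQ62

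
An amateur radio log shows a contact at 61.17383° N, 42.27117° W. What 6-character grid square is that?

Add 180° to longitude and 90° to latitude: 137.7288, 151.1738.
Field: 137.7288/20 → 6 → G, 151.1738/10 → 15 → P; chars GP.
Square: 17.7288/2 → 8, 1.1738/1 → 1; chars 81.
Subsquare: 1.7288/0.0833333 → 20 → u, 0.1738/0.0416667 → 4 → e; chars ue.

GP81ue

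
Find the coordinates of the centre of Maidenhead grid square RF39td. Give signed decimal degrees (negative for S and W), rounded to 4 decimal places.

Field R=17, F=5: +17·20° lon, +5·10° lat → SW at lon 160°, lat -40°.
Square 3, 9: +3·2° lon, +9·1° lat → SW at lon 166°, lat -31°.
Subsquare t=19, d=3: +19·0.0833333° lon, +3·0.0416667° lat → SW at lon 167.583°, lat -30.875°.
Cell spans 0.0833333° lon × 0.0416667° lat. Centre is SW corner plus half of each.
latitude -30.8542, longitude 167.6250.

-30.8542, 167.6250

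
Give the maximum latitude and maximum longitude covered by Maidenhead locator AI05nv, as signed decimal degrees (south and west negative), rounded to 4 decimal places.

-4.0833, -178.8333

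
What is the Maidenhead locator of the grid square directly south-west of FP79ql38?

Longitude extended square 3; −1 → 2.
Latitude extended square 8; −1 → 7.

FP79ql27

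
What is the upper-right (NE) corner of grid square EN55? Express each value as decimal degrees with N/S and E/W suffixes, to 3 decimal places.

Field E=4, N=13: +4·20° lon, +13·10° lat → SW at lon -100°, lat 40°.
Square 5, 5: +5·2° lon, +5·1° lat → SW at lon -90°, lat 45°.
Cell spans 2° lon × 1° lat. NE corner is SW corner plus one full cell.
latitude 46.000° N, longitude 88.000° W.

46.000° N, 88.000° W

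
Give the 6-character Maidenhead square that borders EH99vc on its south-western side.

Longitude subsquare v = 21; −1 → 20 = u.
Latitude subsquare c = 2; −1 → 1 = b.

EH99ub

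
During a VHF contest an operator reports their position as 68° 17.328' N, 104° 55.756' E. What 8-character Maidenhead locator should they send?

OP28lg19

Add 180° to longitude and 90° to latitude: 284.92927, 158.28880.
Field (20°×10°, letters A–R): lon ⌊284.92927/20⌋ = 14 → O; lat ⌊158.28880/10⌋ = 15 → P.
Square (2°×1°, digits 0–9): lon ⌊4.92927/2⌋ = 2; lat ⌊8.28880/1⌋ = 8.
Subsquare (5′×2.5′, letters a–x): lon ⌊0.92927/0.0833333⌋ = 11 → l; lat ⌊0.28880/0.0416667⌋ = 6 → g.
Extended square (30″×15″, digits 0–9): lon ⌊0.01260/0.00833333⌋ = 1; lat ⌊0.03880/0.00416667⌋ = 9.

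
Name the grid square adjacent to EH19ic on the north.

Latitude subsquare c = 2; +1 → 3 = d.
The longitude characters are unchanged.

EH19id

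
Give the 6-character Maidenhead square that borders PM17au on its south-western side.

PM07xt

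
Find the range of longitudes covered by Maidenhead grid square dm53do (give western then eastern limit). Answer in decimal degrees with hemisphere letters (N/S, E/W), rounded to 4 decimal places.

109.7500° W, 109.6667° W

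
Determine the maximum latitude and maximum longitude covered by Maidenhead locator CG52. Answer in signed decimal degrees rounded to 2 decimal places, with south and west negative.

Field C=2, G=6: +2·20° lon, +6·10° lat → SW at lon -140°, lat -30°.
Square 5, 2: +5·2° lon, +2·1° lat → SW at lon -130°, lat -28°.
Cell spans 2° lon × 1° lat. NE corner is SW corner plus one full cell.
latitude -27.00, longitude -128.00.

-27.00, -128.00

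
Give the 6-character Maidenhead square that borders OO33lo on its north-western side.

OO33kp

Longitude subsquare l = 11; −1 → 10 = k.
Latitude subsquare o = 14; +1 → 15 = p.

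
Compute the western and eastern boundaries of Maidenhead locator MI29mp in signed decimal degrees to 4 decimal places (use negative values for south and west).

65.0000, 65.0833

Field M=12, I=8: +12·20° lon, +8·10° lat → SW at lon 60°, lat -10°.
Square 2, 9: +2·2° lon, +9·1° lat → SW at lon 64°, lat -1°.
Subsquare m=12, p=15: +12·0.0833333° lon, +15·0.0416667° lat → SW at lon 65°, lat -0.375°.
Cell spans 0.0833333° lon × 0.0416667° lat.
west 65.0000, east 65.0833.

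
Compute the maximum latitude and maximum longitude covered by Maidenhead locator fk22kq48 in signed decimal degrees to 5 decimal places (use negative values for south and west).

12.70417, -75.12500

Field F=5, K=10: +5·20° lon, +10·10° lat → SW at lon -80°, lat 10°.
Square 2, 2: +2·2° lon, +2·1° lat → SW at lon -76°, lat 12°.
Subsquare k=10, q=16: +10·0.0833333° lon, +16·0.0416667° lat → SW at lon -75.1667°, lat 12.6667°.
Extended square 4, 8: +4·0.00833333° lon, +8·0.00416667° lat → SW at lon -75.1333°, lat 12.7°.
Cell spans 0.00833333° lon × 0.00416667° lat. NE corner is SW corner plus one full cell.
latitude 12.70417, longitude -75.12500.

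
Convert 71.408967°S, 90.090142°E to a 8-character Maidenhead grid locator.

NB58bo01

Offset from 180°W / 90°S: lon 270.09014°, lat 18.59103°.
Field: lon ⌊270.09014/20⌋ = 13 → N; lat ⌊18.59103/10⌋ = 1 → B.
Square: lon ⌊10.09014/2⌋ = 5; lat ⌊8.59103/1⌋ = 8.
Subsquare: lon ⌊0.09014/0.0833333⌋ = 1 → b; lat ⌊0.59103/0.0416667⌋ = 14 → o.
Extended square: lon ⌊0.00681/0.00833333⌋ = 0; lat ⌊0.00770/0.00416667⌋ = 1.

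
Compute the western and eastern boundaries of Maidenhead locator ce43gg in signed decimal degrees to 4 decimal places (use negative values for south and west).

Field C=2, E=4: +2·20° lon, +4·10° lat → SW at lon -140°, lat -50°.
Square 4, 3: +4·2° lon, +3·1° lat → SW at lon -132°, lat -47°.
Subsquare g=6, g=6: +6·0.0833333° lon, +6·0.0416667° lat → SW at lon -131.5°, lat -46.75°.
Cell spans 0.0833333° lon × 0.0416667° lat.
west -131.5000, east -131.4167.

-131.5000, -131.4167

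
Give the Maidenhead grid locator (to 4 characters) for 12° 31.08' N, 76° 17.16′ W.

FK12

Add 180° to longitude and 90° to latitude: 103.71, 102.52.
Field: 103.71/20 → 5 → F, 102.52/10 → 10 → K; chars FK.
Square: 3.71/2 → 1, 2.52/1 → 2; chars 12.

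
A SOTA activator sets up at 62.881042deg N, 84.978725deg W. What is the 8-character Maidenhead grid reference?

EP72mv21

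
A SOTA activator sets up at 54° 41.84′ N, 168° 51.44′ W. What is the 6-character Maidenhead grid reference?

AO54nq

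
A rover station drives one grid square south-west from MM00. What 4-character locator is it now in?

Longitude square 0; −1 → -1, wraps to 9, carry into field.
Longitude field M = 12; −1 → 11 = L.
Latitude square 0; −1 → -1, wraps to 9, carry into field.
Latitude field M = 12; −1 → 11 = L.

LL99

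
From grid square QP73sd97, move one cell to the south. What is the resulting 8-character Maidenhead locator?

Latitude extended square 7; −1 → 6.
The longitude characters are unchanged.

QP73sd96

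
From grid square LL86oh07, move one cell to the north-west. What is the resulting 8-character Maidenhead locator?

LL86nh98

Longitude extended square 0; −1 → -1, wraps to 9, carry into subsquare.
Longitude subsquare o = 14; −1 → 13 = n.
Latitude extended square 7; +1 → 8.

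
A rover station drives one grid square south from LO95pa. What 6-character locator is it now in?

LO94px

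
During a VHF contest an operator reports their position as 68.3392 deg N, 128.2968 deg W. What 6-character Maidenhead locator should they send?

Add 180° to longitude and 90° to latitude: 51.7032, 158.3392.
Field (20°×10°, letters A–R): lon ⌊51.7032/20⌋ = 2 → C; lat ⌊158.3392/10⌋ = 15 → P.
Square (2°×1°, digits 0–9): lon ⌊11.7032/2⌋ = 5; lat ⌊8.3392/1⌋ = 8.
Subsquare (5′×2.5′, letters a–x): lon ⌊1.7032/0.0833333⌋ = 20 → u; lat ⌊0.3392/0.0416667⌋ = 8 → i.

CP58ui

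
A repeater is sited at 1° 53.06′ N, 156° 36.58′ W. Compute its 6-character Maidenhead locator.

Add 180° to longitude and 90° to latitude: 23.3903, 91.8843.
Field (20°×10°, letters A–R): 23.3903/20 → 1 → B, 91.8843/10 → 9 → J; chars BJ.
Square (2°×1°, digits 0–9): 3.3903/2 → 1, 1.8843/1 → 1; chars 11.
Subsquare (5′×2.5′, letters a–x): 1.3903/0.0833333 → 16 → q, 0.8843/0.0416667 → 21 → v; chars qv.

BJ11qv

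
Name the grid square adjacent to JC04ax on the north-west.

IC95xa

Longitude subsquare a = 0; −1 → -1, wraps to 23 = x, carry into square.
Longitude square 0; −1 → -1, wraps to 9, carry into field.
Longitude field J = 9; −1 → 8 = I.
Latitude subsquare x = 23; +1 → 24, wraps to 0 = a, carry into square.
Latitude square 4; +1 → 5.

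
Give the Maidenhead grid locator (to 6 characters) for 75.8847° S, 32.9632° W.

HB34mc

Shift to the Maidenhead origin (180°W, 90°S): lon 147.0368, lat 14.1153.
Field (20°×10°, letters A–R): 147.0368/20 → 7 → H, 14.1153/10 → 1 → B; chars HB.
Square (2°×1°, digits 0–9): 7.0368/2 → 3, 4.1153/1 → 4; chars 34.
Subsquare (5′×2.5′, letters a–x): 1.0368/0.0833333 → 12 → m, 0.1153/0.0416667 → 2 → c; chars mc.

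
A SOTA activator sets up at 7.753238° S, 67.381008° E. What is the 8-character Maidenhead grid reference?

MI32qf59

Shift to the Maidenhead origin (180°W, 90°S): lon 247.38101, lat 82.24676.
Field (20°×10°, letters A–R): 247.38101/20 → 12 → M, 82.24676/10 → 8 → I; chars MI.
Square (2°×1°, digits 0–9): 7.38101/2 → 3, 2.24676/1 → 2; chars 32.
Subsquare (5′×2.5′, letters a–x): 1.38101/0.0833333 → 16 → q, 0.24676/0.0416667 → 5 → f; chars qf.
Extended square (30″×15″, digits 0–9): 0.04767/0.00833333 → 5, 0.03843/0.00416667 → 9; chars 59.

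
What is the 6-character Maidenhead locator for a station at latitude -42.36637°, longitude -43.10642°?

Offset from 180°W / 90°S: lon 136.8936°, lat 47.6336°.
Field: 136.8936/20 → 6 → G, 47.6336/10 → 4 → E; chars GE.
Square: 16.8936/2 → 8, 7.6336/1 → 7; chars 87.
Subsquare: 0.8936/0.0833333 → 10 → k, 0.6336/0.0416667 → 15 → p; chars kp.

GE87kp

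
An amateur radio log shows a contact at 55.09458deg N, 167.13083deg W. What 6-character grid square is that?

AO65kc

Add 180° to longitude and 90° to latitude: 12.8692, 145.0946.
Field: lon ⌊12.8692/20⌋ = 0 → A; lat ⌊145.0946/10⌋ = 14 → O.
Square: lon ⌊12.8692/2⌋ = 6; lat ⌊5.0946/1⌋ = 5.
Subsquare: lon ⌊0.8692/0.0833333⌋ = 10 → k; lat ⌊0.0946/0.0416667⌋ = 2 → c.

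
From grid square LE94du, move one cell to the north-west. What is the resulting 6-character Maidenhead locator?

LE94cv

Longitude subsquare d = 3; −1 → 2 = c.
Latitude subsquare u = 20; +1 → 21 = v.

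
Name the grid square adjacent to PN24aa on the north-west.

PN14xb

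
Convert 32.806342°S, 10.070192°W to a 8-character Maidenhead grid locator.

IF47xe16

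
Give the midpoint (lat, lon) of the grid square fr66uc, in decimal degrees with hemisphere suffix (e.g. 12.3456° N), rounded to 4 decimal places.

86.1042° N, 66.2917° W

Field F=5, R=17: +5·20° lon, +17·10° lat → SW at lon -80°, lat 80°.
Square 6, 6: +6·2° lon, +6·1° lat → SW at lon -68°, lat 86°.
Subsquare u=20, c=2: +20·0.0833333° lon, +2·0.0416667° lat → SW at lon -66.3333°, lat 86.0833°.
Cell spans 0.0833333° lon × 0.0416667° lat. Centre is SW corner plus half of each.
latitude 86.1042° N, longitude 66.2917° W.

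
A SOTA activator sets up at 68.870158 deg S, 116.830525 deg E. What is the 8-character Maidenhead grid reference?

OC81jd91

Add 180° to longitude and 90° to latitude: 296.83052, 21.12984.
Field: lon ⌊296.83052/20⌋ = 14 → O; lat ⌊21.12984/10⌋ = 2 → C.
Square: lon ⌊16.83052/2⌋ = 8; lat ⌊1.12984/1⌋ = 1.
Subsquare: lon ⌊0.83052/0.0833333⌋ = 9 → j; lat ⌊0.12984/0.0416667⌋ = 3 → d.
Extended square: lon ⌊0.08052/0.00833333⌋ = 9; lat ⌊0.00484/0.00416667⌋ = 1.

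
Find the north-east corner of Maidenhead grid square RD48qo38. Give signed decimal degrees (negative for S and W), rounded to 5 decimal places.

-51.37917, 169.36667

Field R=17, D=3: +17·20° lon, +3·10° lat → SW at lon 160°, lat -60°.
Square 4, 8: +4·2° lon, +8·1° lat → SW at lon 168°, lat -52°.
Subsquare q=16, o=14: +16·0.0833333° lon, +14·0.0416667° lat → SW at lon 169.333°, lat -51.4167°.
Extended square 3, 8: +3·0.00833333° lon, +8·0.00416667° lat → SW at lon 169.358°, lat -51.3833°.
Cell spans 0.00833333° lon × 0.00416667° lat. NE corner is SW corner plus one full cell.
latitude -51.37917, longitude 169.36667.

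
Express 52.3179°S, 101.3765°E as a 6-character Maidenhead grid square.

OD07qq

Add 180° to longitude and 90° to latitude: 281.3765, 37.6821.
Field (20°×10°, letters A–R): 281.3765/20 → 14 → O, 37.6821/10 → 3 → D; chars OD.
Square (2°×1°, digits 0–9): 1.3765/2 → 0, 7.6821/1 → 7; chars 07.
Subsquare (5′×2.5′, letters a–x): 1.3765/0.0833333 → 16 → q, 0.6821/0.0416667 → 16 → q; chars qq.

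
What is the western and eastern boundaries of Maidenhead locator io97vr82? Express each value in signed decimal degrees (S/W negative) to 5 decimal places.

Field I=8, O=14: +8·20° lon, +14·10° lat → SW at lon -20°, lat 50°.
Square 9, 7: +9·2° lon, +7·1° lat → SW at lon -2°, lat 57°.
Subsquare v=21, r=17: +21·0.0833333° lon, +17·0.0416667° lat → SW at lon -0.25°, lat 57.7083°.
Extended square 8, 2: +8·0.00833333° lon, +2·0.00416667° lat → SW at lon -0.183333°, lat 57.7167°.
Cell spans 0.00833333° lon × 0.00416667° lat.
west -0.18333, east -0.17500.

-0.18333, -0.17500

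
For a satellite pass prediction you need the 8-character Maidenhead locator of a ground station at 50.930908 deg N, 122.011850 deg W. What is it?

Offset from 180°W / 90°S: lon 57.98815°, lat 140.93091°.
Field: 57.98815/20 → 2 → C, 140.93091/10 → 14 → O; chars CO.
Square: 17.98815/2 → 8, 0.93091/1 → 0; chars 80.
Subsquare: 1.98815/0.0833333 → 23 → x, 0.93091/0.0416667 → 22 → w; chars xw.
Extended square: 0.07148/0.00833333 → 8, 0.01424/0.00416667 → 3; chars 83.

CO80xw83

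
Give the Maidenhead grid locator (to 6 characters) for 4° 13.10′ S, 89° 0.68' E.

NI45ms

Offset from 180°W / 90°S: lon 269.0113°, lat 85.7817°.
Field: lon ⌊269.0113/20⌋ = 13 → N; lat ⌊85.7817/10⌋ = 8 → I.
Square: lon ⌊9.0113/2⌋ = 4; lat ⌊5.7817/1⌋ = 5.
Subsquare: lon ⌊1.0113/0.0833333⌋ = 12 → m; lat ⌊0.7817/0.0416667⌋ = 18 → s.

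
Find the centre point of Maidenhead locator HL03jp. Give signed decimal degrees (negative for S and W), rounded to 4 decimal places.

23.6458, -39.2083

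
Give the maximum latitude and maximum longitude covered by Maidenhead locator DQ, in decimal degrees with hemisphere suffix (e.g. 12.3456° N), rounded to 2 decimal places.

Field D=3, Q=16: +3·20° lon, +16·10° lat → SW at lon -120°, lat 70°.
Cell spans 20° lon × 10° lat. NE corner is SW corner plus one full cell.
latitude 80.00° N, longitude 100.00° W.

80.00° N, 100.00° W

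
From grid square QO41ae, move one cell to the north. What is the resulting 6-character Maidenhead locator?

QO41af

Latitude subsquare e = 4; +1 → 5 = f.
The longitude characters are unchanged.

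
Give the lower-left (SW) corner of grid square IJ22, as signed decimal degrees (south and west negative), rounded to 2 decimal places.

2.00, -16.00

Field I=8, J=9: +8·20° lon, +9·10° lat → SW at lon -20°, lat 0°.
Square 2, 2: +2·2° lon, +2·1° lat → SW at lon -16°, lat 2°.
latitude 2.00, longitude -16.00.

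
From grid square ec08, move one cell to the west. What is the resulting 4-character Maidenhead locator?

Longitude square 0; −1 → -1, wraps to 9, carry into field.
Longitude field E = 4; −1 → 3 = D.
The latitude characters are unchanged.

DC98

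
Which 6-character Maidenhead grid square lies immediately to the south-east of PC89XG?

PC99af

Longitude subsquare x = 23; +1 → 24, wraps to 0 = a, carry into square.
Longitude square 8; +1 → 9.
Latitude subsquare g = 6; −1 → 5 = f.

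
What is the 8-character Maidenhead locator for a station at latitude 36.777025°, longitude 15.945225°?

JM76xs36

Shift to the Maidenhead origin (180°W, 90°S): lon 195.94522, lat 126.77703.
Field: 195.94522/20 → 9 → J, 126.77703/10 → 12 → M; chars JM.
Square: 15.94522/2 → 7, 6.77703/1 → 6; chars 76.
Subsquare: 1.94522/0.0833333 → 23 → x, 0.77703/0.0416667 → 18 → s; chars xs.
Extended square: 0.02856/0.00833333 → 3, 0.02703/0.00416667 → 6; chars 36.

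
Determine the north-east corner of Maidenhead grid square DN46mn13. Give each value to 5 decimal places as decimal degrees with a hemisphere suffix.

Field D=3, N=13: +3·20° lon, +13·10° lat → SW at lon -120°, lat 40°.
Square 4, 6: +4·2° lon, +6·1° lat → SW at lon -112°, lat 46°.
Subsquare m=12, n=13: +12·0.0833333° lon, +13·0.0416667° lat → SW at lon -111°, lat 46.5417°.
Extended square 1, 3: +1·0.00833333° lon, +3·0.00416667° lat → SW at lon -110.992°, lat 46.5542°.
Cell spans 0.00833333° lon × 0.00416667° lat. NE corner is SW corner plus one full cell.
latitude 46.55833° N, longitude 110.98333° W.

46.55833° N, 110.98333° W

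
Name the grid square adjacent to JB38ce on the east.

JB38de

Longitude subsquare c = 2; +1 → 3 = d.
The latitude characters are unchanged.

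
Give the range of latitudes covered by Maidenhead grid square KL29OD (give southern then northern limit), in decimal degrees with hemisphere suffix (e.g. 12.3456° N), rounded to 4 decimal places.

Field K=10, L=11: +10·20° lon, +11·10° lat → SW at lon 20°, lat 20°.
Square 2, 9: +2·2° lon, +9·1° lat → SW at lon 24°, lat 29°.
Subsquare o=14, d=3: +14·0.0833333° lon, +3·0.0416667° lat → SW at lon 25.1667°, lat 29.125°.
Cell spans 0.0833333° lon × 0.0416667° lat.
south 29.1250° N, north 29.1667° N.

29.1250° N, 29.1667° N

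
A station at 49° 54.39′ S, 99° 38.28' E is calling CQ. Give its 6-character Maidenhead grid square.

NE90tc

Shift to the Maidenhead origin (180°W, 90°S): lon 279.6380, lat 40.0935.
Field: 279.6380/20 → 13 → N, 40.0935/10 → 4 → E; chars NE.
Square: 19.6380/2 → 9, 0.0935/1 → 0; chars 90.
Subsquare: 1.6380/0.0833333 → 19 → t, 0.0935/0.0416667 → 2 → c; chars tc.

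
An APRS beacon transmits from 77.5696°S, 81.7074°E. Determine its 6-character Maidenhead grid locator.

Offset from 180°W / 90°S: lon 261.7074°, lat 12.4304°.
Field: lon ⌊261.7074/20⌋ = 13 → N; lat ⌊12.4304/10⌋ = 1 → B.
Square: lon ⌊1.7074/2⌋ = 0; lat ⌊2.4304/1⌋ = 2.
Subsquare: lon ⌊1.7074/0.0833333⌋ = 20 → u; lat ⌊0.4304/0.0416667⌋ = 10 → k.

NB02uk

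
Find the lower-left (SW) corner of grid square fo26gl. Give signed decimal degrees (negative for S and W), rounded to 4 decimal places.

56.4583, -75.5000

Field F=5, O=14: +5·20° lon, +14·10° lat → SW at lon -80°, lat 50°.
Square 2, 6: +2·2° lon, +6·1° lat → SW at lon -76°, lat 56°.
Subsquare g=6, l=11: +6·0.0833333° lon, +11·0.0416667° lat → SW at lon -75.5°, lat 56.4583°.
latitude 56.4583, longitude -75.5000.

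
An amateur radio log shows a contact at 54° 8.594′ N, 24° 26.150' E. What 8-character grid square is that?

KO24fd24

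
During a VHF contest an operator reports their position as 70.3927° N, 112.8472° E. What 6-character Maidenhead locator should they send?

Add 180° to longitude and 90° to latitude: 292.8472, 160.3927.
Field: lon ⌊292.8472/20⌋ = 14 → O; lat ⌊160.3927/10⌋ = 16 → Q.
Square: lon ⌊12.8472/2⌋ = 6; lat ⌊0.3927/1⌋ = 0.
Subsquare: lon ⌊0.8472/0.0833333⌋ = 10 → k; lat ⌊0.3927/0.0416667⌋ = 9 → j.

OQ60kj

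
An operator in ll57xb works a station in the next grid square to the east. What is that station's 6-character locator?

LL67ab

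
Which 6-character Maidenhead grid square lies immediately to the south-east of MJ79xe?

MJ89ad

Longitude subsquare x = 23; +1 → 24, wraps to 0 = a, carry into square.
Longitude square 7; +1 → 8.
Latitude subsquare e = 4; −1 → 3 = d.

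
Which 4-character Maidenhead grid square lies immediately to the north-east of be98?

Longitude square 9; +1 → 10, wraps to 0, carry into field.
Longitude field B = 1; +1 → 2 = C.
Latitude square 8; +1 → 9.

CE09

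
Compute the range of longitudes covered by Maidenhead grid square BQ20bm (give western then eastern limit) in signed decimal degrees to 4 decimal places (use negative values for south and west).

Field B=1, Q=16: +1·20° lon, +16·10° lat → SW at lon -160°, lat 70°.
Square 2, 0: +2·2° lon, +0·1° lat → SW at lon -156°, lat 70°.
Subsquare b=1, m=12: +1·0.0833333° lon, +12·0.0416667° lat → SW at lon -155.917°, lat 70.5°.
Cell spans 0.0833333° lon × 0.0416667° lat.
west -155.9167, east -155.8333.

-155.9167, -155.8333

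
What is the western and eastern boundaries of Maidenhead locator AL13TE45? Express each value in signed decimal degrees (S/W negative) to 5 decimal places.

-176.38333, -176.37500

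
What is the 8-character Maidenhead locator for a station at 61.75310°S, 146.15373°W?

BC68wf19

Add 180° to longitude and 90° to latitude: 33.84627, 28.24690.
Field: lon ⌊33.84627/20⌋ = 1 → B; lat ⌊28.24690/10⌋ = 2 → C.
Square: lon ⌊13.84627/2⌋ = 6; lat ⌊8.24690/1⌋ = 8.
Subsquare: lon ⌊1.84627/0.0833333⌋ = 22 → w; lat ⌊0.24690/0.0416667⌋ = 5 → f.
Extended square: lon ⌊0.01294/0.00833333⌋ = 1; lat ⌊0.03857/0.00416667⌋ = 9.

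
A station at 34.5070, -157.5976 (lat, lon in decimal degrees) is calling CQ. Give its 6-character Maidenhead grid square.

Offset from 180°W / 90°S: lon 22.4024°, lat 124.5070°.
Field: lon ⌊22.4024/20⌋ = 1 → B; lat ⌊124.5070/10⌋ = 12 → M.
Square: lon ⌊2.4024/2⌋ = 1; lat ⌊4.5070/1⌋ = 4.
Subsquare: lon ⌊0.4024/0.0833333⌋ = 4 → e; lat ⌊0.5070/0.0416667⌋ = 12 → m.

BM14em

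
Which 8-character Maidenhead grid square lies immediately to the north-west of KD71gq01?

KD71fq92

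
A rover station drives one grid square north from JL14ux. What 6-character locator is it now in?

JL15ua

Latitude subsquare x = 23; +1 → 24, wraps to 0 = a, carry into square.
Latitude square 4; +1 → 5.
The longitude characters are unchanged.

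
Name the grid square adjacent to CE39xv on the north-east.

CE49aw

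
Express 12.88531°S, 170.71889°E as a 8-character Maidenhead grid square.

RH57ic67

Add 180° to longitude and 90° to latitude: 350.71889, 77.11469.
Field: 350.71889/20 → 17 → R, 77.11469/10 → 7 → H; chars RH.
Square: 10.71889/2 → 5, 7.11469/1 → 7; chars 57.
Subsquare: 0.71889/0.0833333 → 8 → i, 0.11469/0.0416667 → 2 → c; chars ic.
Extended square: 0.05222/0.00833333 → 6, 0.03136/0.00416667 → 7; chars 67.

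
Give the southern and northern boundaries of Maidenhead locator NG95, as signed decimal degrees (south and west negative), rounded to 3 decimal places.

-25.000, -24.000

Field N=13, G=6: +13·20° lon, +6·10° lat → SW at lon 80°, lat -30°.
Square 9, 5: +9·2° lon, +5·1° lat → SW at lon 98°, lat -25°.
Cell spans 2° lon × 1° lat.
south -25.000, north -24.000.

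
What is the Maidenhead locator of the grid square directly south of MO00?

MN09

Latitude square 0; −1 → -1, wraps to 9, carry into field.
Latitude field O = 14; −1 → 13 = N.
The longitude characters are unchanged.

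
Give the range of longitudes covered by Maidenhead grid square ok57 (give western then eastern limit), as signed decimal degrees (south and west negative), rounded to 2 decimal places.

Field O=14, K=10: +14·20° lon, +10·10° lat → SW at lon 100°, lat 10°.
Square 5, 7: +5·2° lon, +7·1° lat → SW at lon 110°, lat 17°.
Cell spans 2° lon × 1° lat.
west 110.00, east 112.00.

110.00, 112.00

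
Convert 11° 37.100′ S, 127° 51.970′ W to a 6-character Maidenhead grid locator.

CH68bj

Add 180° to longitude and 90° to latitude: 52.1338, 78.3817.
Field: 52.1338/20 → 2 → C, 78.3817/10 → 7 → H; chars CH.
Square: 12.1338/2 → 6, 8.3817/1 → 8; chars 68.
Subsquare: 0.1338/0.0833333 → 1 → b, 0.3817/0.0416667 → 9 → j; chars bj.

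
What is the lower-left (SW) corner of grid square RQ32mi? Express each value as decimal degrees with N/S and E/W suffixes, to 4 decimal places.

72.3333° N, 167.0000° E

Field R=17, Q=16: +17·20° lon, +16·10° lat → SW at lon 160°, lat 70°.
Square 3, 2: +3·2° lon, +2·1° lat → SW at lon 166°, lat 72°.
Subsquare m=12, i=8: +12·0.0833333° lon, +8·0.0416667° lat → SW at lon 167°, lat 72.3333°.
latitude 72.3333° N, longitude 167.0000° E.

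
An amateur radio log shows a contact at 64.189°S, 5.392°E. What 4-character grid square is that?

JC25

Shift to the Maidenhead origin (180°W, 90°S): lon 185.39, lat 25.81.
Field (20°×10°, letters A–R): lon ⌊185.39/20⌋ = 9 → J; lat ⌊25.81/10⌋ = 2 → C.
Square (2°×1°, digits 0–9): lon ⌊5.39/2⌋ = 2; lat ⌊5.81/1⌋ = 5.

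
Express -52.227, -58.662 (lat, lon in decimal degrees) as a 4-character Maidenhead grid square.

GD07

Add 180° to longitude and 90° to latitude: 121.34, 37.77.
Field (20°×10°, letters A–R): 121.34/20 → 6 → G, 37.77/10 → 3 → D; chars GD.
Square (2°×1°, digits 0–9): 1.34/2 → 0, 7.77/1 → 7; chars 07.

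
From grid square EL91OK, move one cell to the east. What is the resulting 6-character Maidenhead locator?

EL91pk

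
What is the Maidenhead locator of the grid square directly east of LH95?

Longitude square 9; +1 → 10, wraps to 0, carry into field.
Longitude field L = 11; +1 → 12 = M.
The latitude characters are unchanged.

MH05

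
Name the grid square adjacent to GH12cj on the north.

Latitude subsquare j = 9; +1 → 10 = k.
The longitude characters are unchanged.

GH12ck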